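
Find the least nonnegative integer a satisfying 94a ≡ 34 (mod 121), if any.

57

gcd(121, 94) = 1.
1 divides 34, so solutions exist.
By Bézout, 94·(-9) + 121·(7) = 1.
So 94·(-9) ≡ 1 (mod 121); multiply by 34: a ≡ -306 (mod 121).
Smallest nonnegative: a = -306 mod 121 = 57.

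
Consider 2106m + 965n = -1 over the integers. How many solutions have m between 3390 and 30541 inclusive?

28

gcd(2106, 965) = 1.
By Bézout, 2106*(-159) + 965*(347) = 1.
Particular solution: (159, -347).
General solution: m = 159 + 965t, n = -347 - 2106t for integer t.
3390 ≤ 159 + 965t ≤ 30541 gives t ∈ [4, 31], which is 28 values.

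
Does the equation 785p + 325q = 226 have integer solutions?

no

gcd(785, 325) = 5  (785 = 2×325 + 135, 325 = 2×135 + 55, 135 = 2×55 + 25, 55 = 2×25 + 5, 25 = 5×5).
5 does not divide 226 (remainder 1), so no integer solutions.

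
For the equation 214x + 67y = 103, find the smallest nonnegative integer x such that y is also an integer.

gcd(214, 67) = 1.
1 divides 103, so solutions exist.
By Bézout, 214×(31) + 67×(-99) = 1.
Scale by 103/1 = 103: (x₀, y₀) = (3193, -10197).
General solution: x = 3193 + 67t, y = -10197 - 214t for integer t.
x ≥ 0: smallest is 3193 mod 67 = 44 (at t = -47), with y = -139.

44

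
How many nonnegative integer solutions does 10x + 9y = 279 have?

4

gcd(10, 9) = 1.
By Bézout, 10*(1) + 9*(-1) = 1.
One solution: (0, 31).
General: x = 0 + 9t, y = 31 - 10t.
x ≥ 0 ⇒ t ≥ 0; y ≥ 0 ⇒ t ≤ 3. So t ∈ [0, 3]: 4 solutions.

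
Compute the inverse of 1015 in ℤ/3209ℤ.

2485

gcd(3209, 1015):
  3209 = 3·1015 + 164
  1015 = 6·164 + 31
  164 = 5·31 + 9
  31 = 3·9 + 4
  9 = 2·4 + 1
  4 = 4·1
so gcd(3209, 1015) = 1.
Back-substitute for Bézout coefficients:
  1 = 9 - 2·4
  ... = 1015·(-724) + 3209·(229)
So 1015·-724 ≡ 1 (mod 3209), and -724 mod 3209 = 2485.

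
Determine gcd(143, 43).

gcd(143, 43):
  143 = 3·43 + 14
  43 = 3·14 + 1
  14 = 14·1
so gcd(143, 43) = 1.

1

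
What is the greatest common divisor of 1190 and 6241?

1

gcd(6241, 1190) = 1  (6241 = 5×1190 + 291, 1190 = 4×291 + 26, 291 = 11×26 + 5, 26 = 5×5 + 1, 5 = 5×1).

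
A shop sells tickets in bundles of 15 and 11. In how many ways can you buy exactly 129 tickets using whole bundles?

1

Need nonnegative integers with 15j + 11k = 129.
gcd(15, 11) = 1, and 15·(3) + 11·(-4) = 1.
So (j₀, k₀) = (387, -516); general j = 387 + 11t, k = -516 - 15t.
j ≥ 0 ⇒ t ≥ -35; k ≥ 0 ⇒ t ≤ -35. That's 1 value of t.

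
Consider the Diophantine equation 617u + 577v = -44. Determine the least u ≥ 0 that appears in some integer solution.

gcd(617, 577):
  617 = 1·577 + 40
  577 = 14·40 + 17
  40 = 2·17 + 6
  17 = 2·6 + 5
  6 = 1·5 + 1
  5 = 5·1
so gcd(617, 577) = 1.
1 divides -44, so solutions exist.
Back-substitute for Bézout coefficients:
  1 = 6 - 1·5
  ... = 617·(101) + 577·(-108)
Scale by -44/1 = -44: (u₀, v₀) = (-4444, 4752).
General solution: u = -4444 + 577t, v = 4752 - 617t for integer t.
u ≥ 0: smallest is -4444 mod 577 = 172 (at t = 8), with v = -184.

172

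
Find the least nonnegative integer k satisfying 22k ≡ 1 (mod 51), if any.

gcd(51, 22):
  51 = 2·22 + 7
  22 = 3·7 + 1
  7 = 7·1
so gcd(51, 22) = 1.
1 divides 1, so solutions exist.
Back-substitute for Bézout coefficients:
  1 = 22 - 3·7
  ... = 22·(7) + 51·(-3)
So 22·(7) ≡ 1 (mod 51); multiply by 1: k ≡ 7 (mod 51).
Smallest nonnegative: k = 7 mod 51 = 7.

7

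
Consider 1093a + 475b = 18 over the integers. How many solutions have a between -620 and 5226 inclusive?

gcd(1093, 475) = 1  (1093 = 2×475 + 143, 475 = 3×143 + 46, 143 = 3×46 + 5, 46 = 9×5 + 1, 5 = 5×1).
Back-substituting, 1093×(-93) + 475×(214) = 1.
Scale by 18: particular solution (-1674, 3852); reduce a mod 475: (226, -520).
General solution: a = 226 + 475t, b = -520 - 1093t for integer t.
-620 ≤ 226 + 475t ≤ 5226 gives t ∈ [-1, 10], which is 12 values.

12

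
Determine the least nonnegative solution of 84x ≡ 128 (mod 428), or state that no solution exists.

27

gcd(428, 84) = 4.
4 divides 128, so solutions exist.
By Bézout, 84·(51) + 428·(-10) = 4.
So 84·(51) ≡ 4 (mod 428); multiply by 32: x ≡ 1632 (mod 107).
Smallest nonnegative: x = 1632 mod 107 = 27.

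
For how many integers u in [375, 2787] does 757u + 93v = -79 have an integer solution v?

26

gcd(757, 93) = 1.
By Bézout, 757×(43) + 93×(-350) = 1.
Particular solution: (44, -359).
General solution: u = 44 + 93t, v = -359 - 757t for integer t.
375 ≤ 44 + 93t ≤ 2787 gives t ∈ [4, 29], which is 26 values.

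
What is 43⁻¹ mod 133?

gcd(133, 43) = 1.
By Bézout, 43·(-34) + 133·(11) = 1.
So 43·-34 ≡ 1 (mod 133), and -34 mod 133 = 99.

99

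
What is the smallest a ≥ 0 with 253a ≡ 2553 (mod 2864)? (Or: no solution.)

2093

gcd(2864, 253):
  2864 = 11*253 + 81
  253 = 3*81 + 10
  81 = 8*10 + 1
  10 = 10*1
so gcd(2864, 253) = 1.
1 divides 2553, so solutions exist.
Back-substitute for Bézout coefficients:
  1 = 81 - 8*10
  ... = 253*(-283) + 2864*(25)
So 253*(-283) ≡ 1 (mod 2864); multiply by 2553: a ≡ -722499 (mod 2864).
Smallest nonnegative: a = -722499 mod 2864 = 2093.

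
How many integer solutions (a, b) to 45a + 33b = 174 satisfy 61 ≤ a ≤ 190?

gcd(45, 33):
  45 = 1*33 + 12
  33 = 2*12 + 9
  12 = 1*9 + 3
  9 = 3*3
so gcd(45, 33) = 3.
Back-substitute for Bézout coefficients:
  3 = 12 - 1*9
  ... = 45*(3) + 33*(-4)
Scale by 58: particular solution (174, -232); reduce a mod 11: (9, -7).
General solution: a = 9 + 11t, b = -7 - 15t for integer t.
61 ≤ 9 + 11t ≤ 190 gives t ∈ [5, 16], which is 12 values.

12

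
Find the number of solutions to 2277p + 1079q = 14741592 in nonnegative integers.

gcd(2277, 1079) = 1.
By Bézout, 2277*(-136) + 1079*(287) = 1.
One solution: (1018, 11514).
General: p = 1018 + 1079t, q = 11514 - 2277t.
p ≥ 0 ⇒ t ≥ 0; q ≥ 0 ⇒ t ≤ 5. So t ∈ [0, 5]: 6 solutions.

6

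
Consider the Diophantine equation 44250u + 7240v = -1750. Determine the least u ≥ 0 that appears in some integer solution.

409

gcd(44250, 7240) = 10  (44250 = 6×7240 + 810, 7240 = 8×810 + 760, 810 = 1×760 + 50, 760 = 15×50 + 10, 50 = 5×10).
10 divides -1750, so solutions exist.
Back-substituting, 44250×(-143) + 7240×(874) = 10.
Scale by -1750/10 = -175: (u₀, v₀) = (25025, -152950).
General solution: u = 25025 + 724t, v = -152950 - 4425t for integer t.
u ≥ 0: smallest is 25025 mod 724 = 409 (at t = -34), with v = -2500.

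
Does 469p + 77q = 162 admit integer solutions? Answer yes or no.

no

gcd(469, 77) = 7.
7 does not divide 162 (remainder 1), so no integer solutions.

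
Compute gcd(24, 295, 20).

gcd(295, 24) = 1  (295 = 12×24 + 7, 24 = 3×7 + 3, 7 = 2×3 + 1, 3 = 3×1).
gcd(1, 20) = 1.

1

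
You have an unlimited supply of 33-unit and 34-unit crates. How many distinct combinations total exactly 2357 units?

Need nonnegative integers with 33j + 34k = 2357.
gcd(33, 34) = 1, and 33·(-1) + 34·(1) = 1.
So (j₀, k₀) = (-2357, 2357); general j = -2357 + 34t, k = 2357 - 33t.
j ≥ 0 ⇒ t ≥ 70; k ≥ 0 ⇒ t ≤ 71. That's 2 values of t.

2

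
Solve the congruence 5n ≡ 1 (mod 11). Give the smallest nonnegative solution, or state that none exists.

gcd(11, 5) = 1.
1 divides 1, so solutions exist.
By Bézout, 5*(-2) + 11*(1) = 1.
So 5*(-2) ≡ 1 (mod 11); multiply by 1: n ≡ -2 (mod 11).
Smallest nonnegative: n = -2 mod 11 = 9.

9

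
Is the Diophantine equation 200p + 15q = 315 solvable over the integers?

yes

gcd(200, 15) = 5  (200 = 13×15 + 5, 15 = 3×5).
5 divides 315, so integer solutions exist.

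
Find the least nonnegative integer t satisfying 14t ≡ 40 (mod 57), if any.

gcd(57, 14) = 1  (57 = 4*14 + 1, 14 = 14*1).
1 divides 40, so solutions exist.
Back-substituting, 14*(-4) + 57*(1) = 1.
So 14*(-4) ≡ 1 (mod 57); multiply by 40: t ≡ -160 (mod 57).
Smallest nonnegative: t = -160 mod 57 = 11.

11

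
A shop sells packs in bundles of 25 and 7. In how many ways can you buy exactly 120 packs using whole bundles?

1

Need nonnegative integers with 25j + 7k = 120.
gcd(25, 7) = 1, and 25·(2) + 7·(-7) = 1.
So (j₀, k₀) = (240, -840); general j = 240 + 7t, k = -840 - 25t.
j ≥ 0 ⇒ t ≥ -34; k ≥ 0 ⇒ t ≤ -34. That's 1 value of t.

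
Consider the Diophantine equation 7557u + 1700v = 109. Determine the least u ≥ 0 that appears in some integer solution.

gcd(7557, 1700):
  7557 = 4×1700 + 757
  1700 = 2×757 + 186
  757 = 4×186 + 13
  186 = 14×13 + 4
  13 = 3×4 + 1
  4 = 4×1
so gcd(7557, 1700) = 1.
1 divides 109, so solutions exist.
Back-substitute for Bézout coefficients:
  1 = 13 - 3×4
  ... = 7557×(393) + 1700×(-1747)
Scale by 109/1 = 109: (u₀, v₀) = (42837, -190423).
General solution: u = 42837 + 1700t, v = -190423 - 7557t for integer t.
u ≥ 0: smallest is 42837 mod 1700 = 337 (at t = -25), with v = -1498.

337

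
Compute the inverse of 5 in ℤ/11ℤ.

9

gcd(11, 5):
  11 = 2*5 + 1
  5 = 5*1
so gcd(11, 5) = 1.
Back-substitute for Bézout coefficients:
  1 = 11 - 2*5
  ... = 5*(-2) + 11*(1)
So 5*-2 ≡ 1 (mod 11), and -2 mod 11 = 9.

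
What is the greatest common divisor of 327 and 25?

gcd(327, 25):
  327 = 13*25 + 2
  25 = 12*2 + 1
  2 = 2*1
so gcd(327, 25) = 1.

1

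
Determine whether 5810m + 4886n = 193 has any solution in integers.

no

gcd(5810, 4886):
  5810 = 1·4886 + 924
  4886 = 5·924 + 266
  924 = 3·266 + 126
  266 = 2·126 + 14
  126 = 9·14
so gcd(5810, 4886) = 14.
14 does not divide 193 (remainder 11), so no integer solutions.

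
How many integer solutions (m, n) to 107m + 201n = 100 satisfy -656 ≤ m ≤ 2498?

gcd(201, 107) = 1  (201 = 1*107 + 94, 107 = 1*94 + 13, 94 = 7*13 + 3, 13 = 4*3 + 1, 3 = 3*1).
Back-substituting, 107*(62) + 201*(-33) = 1.
Scale by 100: particular solution (6200, -3300); reduce m mod 201: (170, -90).
General solution: m = 170 + 201t, n = -90 - 107t for integer t.
-656 ≤ 170 + 201t ≤ 2498 gives t ∈ [-4, 11], which is 16 values.

16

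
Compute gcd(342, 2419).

gcd(2419, 342) = 1  (2419 = 7*342 + 25, 342 = 13*25 + 17, 25 = 1*17 + 8, 17 = 2*8 + 1, 8 = 8*1).

1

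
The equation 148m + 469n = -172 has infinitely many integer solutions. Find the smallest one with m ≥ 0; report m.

227

gcd(469, 148) = 1.
1 divides -172, so solutions exist.
By Bézout, 148·(225) + 469·(-71) = 1.
Scale by -172/1 = -172: (m₀, n₀) = (-38700, 12212).
General solution: m = -38700 + 469t, n = 12212 - 148t for integer t.
m ≥ 0: smallest is -38700 mod 469 = 227 (at t = 83), with n = -72.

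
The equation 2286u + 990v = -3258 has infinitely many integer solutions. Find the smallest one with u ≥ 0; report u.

gcd(2286, 990):
  2286 = 2×990 + 306
  990 = 3×306 + 72
  306 = 4×72 + 18
  72 = 4×18
so gcd(2286, 990) = 18.
18 divides -3258, so solutions exist.
Back-substitute for Bézout coefficients:
  18 = 306 - 4×72
  ... = 2286×(13) + 990×(-30)
Scale by -3258/18 = -181: (u₀, v₀) = (-2353, 5430).
General solution: u = -2353 + 55t, v = 5430 - 127t for integer t.
u ≥ 0: smallest is -2353 mod 55 = 12 (at t = 43), with v = -31.

12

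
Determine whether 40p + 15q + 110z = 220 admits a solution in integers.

gcd(40, 15) = 5  (40 = 2×15 + 10, 15 = 1×10 + 5, 10 = 2×5).
gcd(5, 110) = 5.
5 divides 220, so integer solutions exist.

yes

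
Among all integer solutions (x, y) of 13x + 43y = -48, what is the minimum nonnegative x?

gcd(43, 13):
  43 = 3*13 + 4
  13 = 3*4 + 1
  4 = 4*1
so gcd(43, 13) = 1.
1 divides -48, so solutions exist.
Back-substitute for Bézout coefficients:
  1 = 13 - 3*4
  ... = 13*(10) + 43*(-3)
Scale by -48/1 = -48: (x₀, y₀) = (-480, 144).
General solution: x = -480 + 43t, y = 144 - 13t for integer t.
x ≥ 0: smallest is -480 mod 43 = 36 (at t = 12), with y = -12.

36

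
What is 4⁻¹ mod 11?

3

gcd(11, 4):
  11 = 2*4 + 3
  4 = 1*3 + 1
  3 = 3*1
so gcd(11, 4) = 1.
Back-substitute for Bézout coefficients:
  1 = 4 - 1*3
  ... = 4*(3) + 11*(-1)
So 4*3 ≡ 1 (mod 11), and 3 mod 11 = 3.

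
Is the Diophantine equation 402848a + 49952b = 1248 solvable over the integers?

yes

gcd(402848, 49952):
  402848 = 8×49952 + 3232
  49952 = 15×3232 + 1472
  3232 = 2×1472 + 288
  1472 = 5×288 + 32
  288 = 9×32
so gcd(402848, 49952) = 32.
32 divides 1248, so integer solutions exist.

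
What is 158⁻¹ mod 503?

156

gcd(503, 158):
  503 = 3×158 + 29
  158 = 5×29 + 13
  29 = 2×13 + 3
  13 = 4×3 + 1
  3 = 3×1
so gcd(503, 158) = 1.
Back-substitute for Bézout coefficients:
  1 = 13 - 4×3
  ... = 158×(156) + 503×(-49)
So 158×156 ≡ 1 (mod 503), and 156 mod 503 = 156.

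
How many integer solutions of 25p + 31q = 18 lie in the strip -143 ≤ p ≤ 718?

gcd(31, 25):
  31 = 1·25 + 6
  25 = 4·6 + 1
  6 = 6·1
so gcd(31, 25) = 1.
Back-substitute for Bézout coefficients:
  1 = 25 - 4·6
  ... = 25·(5) + 31·(-4)
Scale by 18: particular solution (90, -72); reduce p mod 31: (28, -22).
General solution: p = 28 + 31t, q = -22 - 25t for integer t.
-143 ≤ 28 + 31t ≤ 718 gives t ∈ [-5, 22], which is 28 values.

28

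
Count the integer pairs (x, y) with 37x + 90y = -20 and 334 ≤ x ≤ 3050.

gcd(90, 37) = 1.
By Bézout, 37×(-17) + 90×(7) = 1.
Particular solution: (70, -29).
General solution: x = 70 + 90t, y = -29 - 37t for integer t.
334 ≤ 70 + 90t ≤ 3050 gives t ∈ [3, 33], which is 31 values.

31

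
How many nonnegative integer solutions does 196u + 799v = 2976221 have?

19

gcd(799, 196):
  799 = 4*196 + 15
  196 = 13*15 + 1
  15 = 15*1
so gcd(799, 196) = 1.
Back-substitute for Bézout coefficients:
  1 = 196 - 13*15
  ... = 196*(53) + 799*(-13)
Scale by 2976221: one solution is (157739713, -38690873). Reduce u mod 799: (334, 3643).
General: u = 334 + 799t, v = 3643 - 196t.
u ≥ 0 ⇒ t ≥ 0; v ≥ 0 ⇒ t ≤ 18. So t ∈ [0, 18]: 19 solutions.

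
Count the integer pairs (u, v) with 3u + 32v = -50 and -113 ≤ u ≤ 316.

gcd(32, 3) = 1  (32 = 10·3 + 2, 3 = 1·2 + 1, 2 = 2·1).
Back-substituting, 3·(11) + 32·(-1) = 1.
Scale by -50: particular solution (-550, 50); reduce u mod 32: (26, -4).
General solution: u = 26 + 32t, v = -4 - 3t for integer t.
-113 ≤ 26 + 32t ≤ 316 gives t ∈ [-4, 9], which is 14 values.

14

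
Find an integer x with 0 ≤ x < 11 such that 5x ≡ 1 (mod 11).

9

gcd(11, 5) = 1.
By Bézout, 5×(-2) + 11×(1) = 1.
So 5×-2 ≡ 1 (mod 11), and -2 mod 11 = 9.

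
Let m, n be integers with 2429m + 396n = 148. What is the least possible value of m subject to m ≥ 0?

212

gcd(2429, 396) = 1.
1 divides 148, so solutions exist.
By Bézout, 2429·(-127) + 396·(779) = 1.
Scale by 148/1 = 148: (m₀, n₀) = (-18796, 115292).
General solution: m = -18796 + 396t, n = 115292 - 2429t for integer t.
m ≥ 0: smallest is -18796 mod 396 = 212 (at t = 48), with n = -1300.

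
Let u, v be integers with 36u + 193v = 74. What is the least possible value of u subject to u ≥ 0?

gcd(193, 36):
  193 = 5·36 + 13
  36 = 2·13 + 10
  13 = 1·10 + 3
  10 = 3·3 + 1
  3 = 3·1
so gcd(193, 36) = 1.
1 divides 74, so solutions exist.
Back-substitute for Bézout coefficients:
  1 = 10 - 3·3
  ... = 36·(59) + 193·(-11)
Scale by 74/1 = 74: (u₀, v₀) = (4366, -814).
General solution: u = 4366 + 193t, v = -814 - 36t for integer t.
u ≥ 0: smallest is 4366 mod 193 = 120 (at t = -22), with v = -22.

120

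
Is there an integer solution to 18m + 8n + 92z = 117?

no

gcd(18, 8) = 2.
gcd(2, 92) = 2.
2 does not divide 117 (remainder 1), so no integer solutions.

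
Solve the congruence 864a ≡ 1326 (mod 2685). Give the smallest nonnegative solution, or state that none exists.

679

gcd(2685, 864):
  2685 = 3*864 + 93
  864 = 9*93 + 27
  93 = 3*27 + 12
  27 = 2*12 + 3
  12 = 4*3
so gcd(2685, 864) = 3.
3 divides 1326, so solutions exist.
Back-substitute for Bézout coefficients:
  3 = 27 - 2*12
  ... = 864*(202) + 2685*(-65)
So 864*(202) ≡ 3 (mod 2685); multiply by 442: a ≡ 89284 (mod 895).
Smallest nonnegative: a = 89284 mod 895 = 679.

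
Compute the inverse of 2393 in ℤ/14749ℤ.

gcd(14749, 2393) = 1  (14749 = 6×2393 + 391, 2393 = 6×391 + 47, 391 = 8×47 + 15, 47 = 3×15 + 2, 15 = 7×2 + 1, 2 = 2×1).
Back-substituting, 2393×(-6903) + 14749×(1120) = 1.
So 2393×-6903 ≡ 1 (mod 14749), and -6903 mod 14749 = 7846.

7846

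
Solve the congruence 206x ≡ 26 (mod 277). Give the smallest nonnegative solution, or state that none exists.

183

gcd(277, 206) = 1  (277 = 1*206 + 71, 206 = 2*71 + 64, 71 = 1*64 + 7, 64 = 9*7 + 1, 7 = 7*1).
1 divides 26, so solutions exist.
Back-substituting, 206*(39) + 277*(-29) = 1.
So 206*(39) ≡ 1 (mod 277); multiply by 26: x ≡ 1014 (mod 277).
Smallest nonnegative: x = 1014 mod 277 = 183.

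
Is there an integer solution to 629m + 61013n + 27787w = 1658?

gcd(61013, 629) = 629.
gcd(629, 27787) = 37.
37 does not divide 1658 (remainder 30), so no integer solutions.

no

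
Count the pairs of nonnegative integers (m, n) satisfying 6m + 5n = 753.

gcd(6, 5) = 1.
By Bézout, 6·(1) + 5·(-1) = 1.
One solution: (3, 147).
General: m = 3 + 5t, n = 147 - 6t.
m ≥ 0 ⇒ t ≥ 0; n ≥ 0 ⇒ t ≤ 24. So t ∈ [0, 24]: 25 solutions.

25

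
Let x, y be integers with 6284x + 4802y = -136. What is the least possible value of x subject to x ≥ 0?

gcd(6284, 4802):
  6284 = 1×4802 + 1482
  4802 = 3×1482 + 356
  1482 = 4×356 + 58
  356 = 6×58 + 8
  58 = 7×8 + 2
  8 = 4×2
so gcd(6284, 4802) = 2.
2 divides -136, so solutions exist.
Back-substitute for Bézout coefficients:
  2 = 58 - 7×8
  ... = 6284×(580) + 4802×(-759)
Scale by -136/2 = -68: (x₀, y₀) = (-39440, 51612).
General solution: x = -39440 + 2401t, y = 51612 - 3142t for integer t.
x ≥ 0: smallest is -39440 mod 2401 = 1377 (at t = 17), with y = -1802.

1377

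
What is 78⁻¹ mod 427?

323

gcd(427, 78):
  427 = 5×78 + 37
  78 = 2×37 + 4
  37 = 9×4 + 1
  4 = 4×1
so gcd(427, 78) = 1.
Back-substitute for Bézout coefficients:
  1 = 37 - 9×4
  ... = 78×(-104) + 427×(19)
So 78×-104 ≡ 1 (mod 427), and -104 mod 427 = 323.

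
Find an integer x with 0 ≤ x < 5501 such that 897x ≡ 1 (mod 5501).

4900

gcd(5501, 897):
  5501 = 6·897 + 119
  897 = 7·119 + 64
  119 = 1·64 + 55
  64 = 1·55 + 9
  55 = 6·9 + 1
  9 = 9·1
so gcd(5501, 897) = 1.
Back-substitute for Bézout coefficients:
  1 = 55 - 6·9
  ... = 897·(-601) + 5501·(98)
So 897·-601 ≡ 1 (mod 5501), and -601 mod 5501 = 4900.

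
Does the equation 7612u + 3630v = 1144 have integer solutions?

gcd(7612, 3630):
  7612 = 2·3630 + 352
  3630 = 10·352 + 110
  352 = 3·110 + 22
  110 = 5·22
so gcd(7612, 3630) = 22.
22 divides 1144, so integer solutions exist.

yes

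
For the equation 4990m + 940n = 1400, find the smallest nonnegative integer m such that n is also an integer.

34

gcd(4990, 940) = 10  (4990 = 5*940 + 290, 940 = 3*290 + 70, 290 = 4*70 + 10, 70 = 7*10).
10 divides 1400, so solutions exist.
Back-substituting, 4990*(13) + 940*(-69) = 10.
Scale by 1400/10 = 140: (m₀, n₀) = (1820, -9660).
General solution: m = 1820 + 94t, n = -9660 - 499t for integer t.
m ≥ 0: smallest is 1820 mod 94 = 34 (at t = -19), with n = -179.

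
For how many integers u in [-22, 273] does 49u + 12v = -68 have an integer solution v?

gcd(49, 12):
  49 = 4·12 + 1
  12 = 12·1
so gcd(49, 12) = 1.
Back-substitute for Bézout coefficients:
  1 = 49 - 4·12
  ... = 49·(1) + 12·(-4)
Scale by -68: particular solution (-68, 272); reduce u mod 12: (4, -22).
General solution: u = 4 + 12t, v = -22 - 49t for integer t.
-22 ≤ 4 + 12t ≤ 273 gives t ∈ [-2, 22], which is 25 values.

25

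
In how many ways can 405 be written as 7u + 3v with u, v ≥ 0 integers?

20

gcd(7, 3) = 1.
By Bézout, 7·(1) + 3·(-2) = 1.
One solution: (0, 135).
General: u = 0 + 3t, v = 135 - 7t.
u ≥ 0 ⇒ t ≥ 0; v ≥ 0 ⇒ t ≤ 19. So t ∈ [0, 19]: 20 solutions.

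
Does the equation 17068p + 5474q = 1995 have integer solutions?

no

gcd(17068, 5474) = 34  (17068 = 3×5474 + 646, 5474 = 8×646 + 306, 646 = 2×306 + 34, 306 = 9×34).
34 does not divide 1995 (remainder 23), so no integer solutions.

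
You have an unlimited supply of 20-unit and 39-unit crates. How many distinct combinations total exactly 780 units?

2

Need nonnegative integers with 20j + 39k = 780.
gcd(20, 39) = 1, and 20·(2) + 39·(-1) = 1.
So (j₀, k₀) = (1560, -780); general j = 1560 + 39t, k = -780 - 20t.
j ≥ 0 ⇒ t ≥ -40; k ≥ 0 ⇒ t ≤ -39. That's 2 values of t.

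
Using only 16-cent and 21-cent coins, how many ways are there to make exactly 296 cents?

Need nonnegative integers with 16j + 21k = 296.
gcd(16, 21) = 1, and 16·(4) + 21·(-3) = 1.
So (j₀, k₀) = (1184, -888); general j = 1184 + 21t, k = -888 - 16t.
j ≥ 0 ⇒ t ≥ -56; k ≥ 0 ⇒ t ≤ -56. That's 1 value of t.

1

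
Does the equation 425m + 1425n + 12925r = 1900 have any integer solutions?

gcd(1425, 425) = 25  (1425 = 3*425 + 150, 425 = 2*150 + 125, 150 = 1*125 + 25, 125 = 5*25).
gcd(25, 12925) = 25.
25 divides 1900, so integer solutions exist.

yes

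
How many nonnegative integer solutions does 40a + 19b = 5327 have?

gcd(40, 19) = 1  (40 = 2·19 + 2, 19 = 9·2 + 1, 2 = 2·1).
Back-substituting, 40·(-9) + 19·(19) = 1.
Scale by 5327: one solution is (-47943, 101213). Reduce a mod 19: (13, 253).
General: a = 13 + 19t, b = 253 - 40t.
a ≥ 0 ⇒ t ≥ 0; b ≥ 0 ⇒ t ≤ 6. So t ∈ [0, 6]: 7 solutions.

7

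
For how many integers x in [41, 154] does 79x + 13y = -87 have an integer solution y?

9

gcd(79, 13) = 1.
By Bézout, 79*(1) + 13*(-6) = 1.
Particular solution: (4, -31).
General solution: x = 4 + 13t, y = -31 - 79t for integer t.
41 ≤ 4 + 13t ≤ 154 gives t ∈ [3, 11], which is 9 values.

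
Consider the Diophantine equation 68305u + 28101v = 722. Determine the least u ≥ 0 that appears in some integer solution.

281

gcd(68305, 28101) = 19.
19 divides 722, so solutions exist.
By Bézout, 68305·(202) + 28101·(-491) = 19.
Scale by 722/19 = 38: (u₀, v₀) = (7676, -18658).
General solution: u = 7676 + 1479t, v = -18658 - 3595t for integer t.
u ≥ 0: smallest is 7676 mod 1479 = 281 (at t = -5), with v = -683.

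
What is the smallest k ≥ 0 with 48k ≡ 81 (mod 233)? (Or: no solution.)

191

gcd(233, 48) = 1.
1 divides 81, so solutions exist.
By Bézout, 48·(34) + 233·(-7) = 1.
So 48·(34) ≡ 1 (mod 233); multiply by 81: k ≡ 2754 (mod 233).
Smallest nonnegative: k = 2754 mod 233 = 191.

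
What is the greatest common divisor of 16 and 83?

gcd(83, 16):
  83 = 5·16 + 3
  16 = 5·3 + 1
  3 = 3·1
so gcd(83, 16) = 1.

1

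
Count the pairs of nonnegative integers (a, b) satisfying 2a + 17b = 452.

14

gcd(17, 2) = 1  (17 = 8×2 + 1, 2 = 2×1).
Back-substituting, 2×(-8) + 17×(1) = 1.
Scale by 452: one solution is (-3616, 452). Reduce a mod 17: (5, 26).
General: a = 5 + 17t, b = 26 - 2t.
a ≥ 0 ⇒ t ≥ 0; b ≥ 0 ⇒ t ≤ 13. So t ∈ [0, 13]: 14 solutions.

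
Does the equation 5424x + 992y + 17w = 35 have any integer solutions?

yes

gcd(5424, 992) = 16  (5424 = 5×992 + 464, 992 = 2×464 + 64, 464 = 7×64 + 16, 64 = 4×16).
gcd(16, 17) = 1.
1 divides 35, so integer solutions exist.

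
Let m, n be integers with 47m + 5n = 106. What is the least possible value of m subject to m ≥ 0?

3

gcd(47, 5):
  47 = 9×5 + 2
  5 = 2×2 + 1
  2 = 2×1
so gcd(47, 5) = 1.
1 divides 106, so solutions exist.
Back-substitute for Bézout coefficients:
  1 = 5 - 2×2
  ... = 47×(-2) + 5×(19)
Scale by 106/1 = 106: (m₀, n₀) = (-212, 2014).
General solution: m = -212 + 5t, n = 2014 - 47t for integer t.
m ≥ 0: smallest is -212 mod 5 = 3 (at t = 43), with n = -7.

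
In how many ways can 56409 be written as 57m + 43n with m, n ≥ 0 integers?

23

gcd(57, 43) = 1  (57 = 1·43 + 14, 43 = 3·14 + 1, 14 = 14·1).
Back-substituting, 57·(-3) + 43·(4) = 1.
Scale by 56409: one solution is (-169227, 225636). Reduce m mod 43: (21, 1284).
General: m = 21 + 43t, n = 1284 - 57t.
m ≥ 0 ⇒ t ≥ 0; n ≥ 0 ⇒ t ≤ 22. So t ∈ [0, 22]: 23 solutions.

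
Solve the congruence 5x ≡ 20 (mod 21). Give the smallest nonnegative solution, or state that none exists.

4

gcd(21, 5):
  21 = 4·5 + 1
  5 = 5·1
so gcd(21, 5) = 1.
1 divides 20, so solutions exist.
Back-substitute for Bézout coefficients:
  1 = 21 - 4·5
  ... = 5·(-4) + 21·(1)
So 5·(-4) ≡ 1 (mod 21); multiply by 20: x ≡ -80 (mod 21).
Smallest nonnegative: x = -80 mod 21 = 4.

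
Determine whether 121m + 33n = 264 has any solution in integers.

yes

gcd(121, 33):
  121 = 3×33 + 22
  33 = 1×22 + 11
  22 = 2×11
so gcd(121, 33) = 11.
11 divides 264, so integer solutions exist.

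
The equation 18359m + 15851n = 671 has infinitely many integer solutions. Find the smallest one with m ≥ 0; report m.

449

gcd(18359, 15851) = 11.
11 divides 671, so solutions exist.
By Bézout, 18359×(-158) + 15851×(183) = 11.
Scale by 671/11 = 61: (m₀, n₀) = (-9638, 11163).
General solution: m = -9638 + 1441t, n = 11163 - 1669t for integer t.
m ≥ 0: smallest is -9638 mod 1441 = 449 (at t = 7), with n = -520.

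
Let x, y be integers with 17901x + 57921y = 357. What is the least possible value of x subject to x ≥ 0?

gcd(57921, 17901):
  57921 = 3*17901 + 4218
  17901 = 4*4218 + 1029
  4218 = 4*1029 + 102
  1029 = 10*102 + 9
  102 = 11*9 + 3
  9 = 3*3
so gcd(57921, 17901) = 3.
3 divides 357, so solutions exist.
Back-substitute for Bézout coefficients:
  3 = 102 - 11*9
  ... = 17901*(-6248) + 57921*(1931)
Scale by 357/3 = 119: (x₀, y₀) = (-743512, 229789).
General solution: x = -743512 + 19307t, y = 229789 - 5967t for integer t.
x ≥ 0: smallest is -743512 mod 19307 = 9461 (at t = 39), with y = -2924.

9461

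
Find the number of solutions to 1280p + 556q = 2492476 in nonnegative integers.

14

gcd(1280, 556) = 4.
By Bézout, 1280·(-43) + 556·(99) = 4.
One solution: (79, 4301).
General: p = 79 + 139t, q = 4301 - 320t.
p ≥ 0 ⇒ t ≥ 0; q ≥ 0 ⇒ t ≤ 13. So t ∈ [0, 13]: 14 solutions.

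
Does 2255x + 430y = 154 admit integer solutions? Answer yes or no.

no

gcd(2255, 430):
  2255 = 5×430 + 105
  430 = 4×105 + 10
  105 = 10×10 + 5
  10 = 2×5
so gcd(2255, 430) = 5.
5 does not divide 154 (remainder 4), so no integer solutions.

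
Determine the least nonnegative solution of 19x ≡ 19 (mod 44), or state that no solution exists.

1

gcd(44, 19):
  44 = 2·19 + 6
  19 = 3·6 + 1
  6 = 6·1
so gcd(44, 19) = 1.
1 divides 19, so solutions exist.
Back-substitute for Bézout coefficients:
  1 = 19 - 3·6
  ... = 19·(7) + 44·(-3)
So 19·(7) ≡ 1 (mod 44); multiply by 19: x ≡ 133 (mod 44).
Smallest nonnegative: x = 133 mod 44 = 1.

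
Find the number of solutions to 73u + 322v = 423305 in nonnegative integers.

gcd(322, 73):
  322 = 4·73 + 30
  73 = 2·30 + 13
  30 = 2·13 + 4
  13 = 3·4 + 1
  4 = 4·1
so gcd(322, 73) = 1.
Back-substitute for Bézout coefficients:
  1 = 13 - 3·4
  ... = 73·(75) + 322·(-17)
Scale by 423305: one solution is (31747875, -7196185). Reduce u mod 322: (285, 1250).
General: u = 285 + 322t, v = 1250 - 73t.
u ≥ 0 ⇒ t ≥ 0; v ≥ 0 ⇒ t ≤ 17. So t ∈ [0, 17]: 18 solutions.

18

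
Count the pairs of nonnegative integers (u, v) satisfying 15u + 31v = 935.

gcd(31, 15) = 1  (31 = 2×15 + 1, 15 = 15×1).
Back-substituting, 15×(-2) + 31×(1) = 1.
Scale by 935: one solution is (-1870, 935). Reduce u mod 31: (21, 20).
General: u = 21 + 31t, v = 20 - 15t.
u ≥ 0 ⇒ t ≥ 0; v ≥ 0 ⇒ t ≤ 1. So t ∈ [0, 1]: 2 solutions.

2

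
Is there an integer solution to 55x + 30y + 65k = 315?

gcd(55, 30) = 5  (55 = 1*30 + 25, 30 = 1*25 + 5, 25 = 5*5).
gcd(5, 65) = 5.
5 divides 315, so integer solutions exist.

yes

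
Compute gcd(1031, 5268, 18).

1

gcd(5268, 1031):
  5268 = 5·1031 + 113
  1031 = 9·113 + 14
  113 = 8·14 + 1
  14 = 14·1
so gcd(5268, 1031) = 1.
gcd(1, 18) = 1.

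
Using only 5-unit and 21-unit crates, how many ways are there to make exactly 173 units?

Need nonnegative integers with 5j + 21k = 173.
gcd(5, 21) = 1, and 5·(-4) + 21·(1) = 1.
So (j₀, k₀) = (-692, 173); general j = -692 + 21t, k = 173 - 5t.
j ≥ 0 ⇒ t ≥ 33; k ≥ 0 ⇒ t ≤ 34. That's 2 values of t.

2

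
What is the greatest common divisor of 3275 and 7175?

25

gcd(7175, 3275):
  7175 = 2×3275 + 625
  3275 = 5×625 + 150
  625 = 4×150 + 25
  150 = 6×25
so gcd(7175, 3275) = 25.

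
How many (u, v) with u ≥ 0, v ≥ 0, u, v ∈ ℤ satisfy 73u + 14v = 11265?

11

gcd(73, 14):
  73 = 5·14 + 3
  14 = 4·3 + 2
  3 = 1·2 + 1
  2 = 2·1
so gcd(73, 14) = 1.
Back-substitute for Bézout coefficients:
  1 = 3 - 1·2
  ... = 73·(5) + 14·(-26)
Scale by 11265: one solution is (56325, -292890). Reduce u mod 14: (3, 789).
General: u = 3 + 14t, v = 789 - 73t.
u ≥ 0 ⇒ t ≥ 0; v ≥ 0 ⇒ t ≤ 10. So t ∈ [0, 10]: 11 solutions.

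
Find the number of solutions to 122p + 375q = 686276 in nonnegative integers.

15

gcd(375, 122):
  375 = 3*122 + 9
  122 = 13*9 + 5
  9 = 1*5 + 4
  5 = 1*4 + 1
  4 = 4*1
so gcd(375, 122) = 1.
Back-substitute for Bézout coefficients:
  1 = 5 - 1*4
  ... = 122*(83) + 375*(-27)
Scale by 686276: one solution is (56960908, -18529452). Reduce p mod 375: (283, 1738).
General: p = 283 + 375t, q = 1738 - 122t.
p ≥ 0 ⇒ t ≥ 0; q ≥ 0 ⇒ t ≤ 14. So t ∈ [0, 14]: 15 solutions.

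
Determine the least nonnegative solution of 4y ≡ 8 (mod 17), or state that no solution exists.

2

gcd(17, 4) = 1.
1 divides 8, so solutions exist.
By Bézout, 4*(-4) + 17*(1) = 1.
So 4*(-4) ≡ 1 (mod 17); multiply by 8: y ≡ -32 (mod 17).
Smallest nonnegative: y = -32 mod 17 = 2.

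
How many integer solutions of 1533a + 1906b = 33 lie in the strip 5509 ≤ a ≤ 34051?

gcd(1906, 1533) = 1  (1906 = 1·1533 + 373, 1533 = 4·373 + 41, 373 = 9·41 + 4, 41 = 10·4 + 1, 4 = 4·1).
Back-substituting, 1533·(465) + 1906·(-374) = 1.
Scale by 33: particular solution (15345, -12342); reduce a mod 1906: (97, -78).
General solution: a = 97 + 1906t, b = -78 - 1533t for integer t.
5509 ≤ 97 + 1906t ≤ 34051 gives t ∈ [3, 17], which is 15 values.

15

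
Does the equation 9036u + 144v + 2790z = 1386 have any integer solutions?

yes

gcd(9036, 144) = 36  (9036 = 62*144 + 108, 144 = 1*108 + 36, 108 = 3*36).
gcd(36, 2790) = 18.
18 divides 1386, so integer solutions exist.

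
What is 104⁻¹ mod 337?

256

gcd(337, 104) = 1.
By Bézout, 104·(-81) + 337·(25) = 1.
So 104·-81 ≡ 1 (mod 337), and -81 mod 337 = 256.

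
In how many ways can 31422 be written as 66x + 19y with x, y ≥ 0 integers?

25

gcd(66, 19) = 1.
By Bézout, 66·(-2) + 19·(7) = 1.
One solution: (8, 1626).
General: x = 8 + 19t, y = 1626 - 66t.
x ≥ 0 ⇒ t ≥ 0; y ≥ 0 ⇒ t ≤ 24. So t ∈ [0, 24]: 25 solutions.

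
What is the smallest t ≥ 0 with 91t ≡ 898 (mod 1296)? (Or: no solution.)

1078

gcd(1296, 91):
  1296 = 14·91 + 22
  91 = 4·22 + 3
  22 = 7·3 + 1
  3 = 3·1
so gcd(1296, 91) = 1.
1 divides 898, so solutions exist.
Back-substitute for Bézout coefficients:
  1 = 22 - 7·3
  ... = 91·(-413) + 1296·(29)
So 91·(-413) ≡ 1 (mod 1296); multiply by 898: t ≡ -370874 (mod 1296).
Smallest nonnegative: t = -370874 mod 1296 = 1078.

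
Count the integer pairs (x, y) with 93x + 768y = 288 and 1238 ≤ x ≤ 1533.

gcd(768, 93) = 3.
By Bézout, 93·(-33) + 768·(4) = 3.
Particular solution: (160, -19).
General solution: x = 160 + 256t, y = -19 - 31t for integer t.
1238 ≤ 160 + 256t ≤ 1533 gives t ∈ [5, 5], which is 1 value.

1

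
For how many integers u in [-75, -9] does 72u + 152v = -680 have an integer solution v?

gcd(152, 72) = 8  (152 = 2*72 + 8, 72 = 9*8).
Back-substituting, 72*(-2) + 152*(1) = 8.
Scale by -85: particular solution (170, -85); reduce u mod 19: (18, -13).
General solution: u = 18 + 19t, v = -13 - 9t for integer t.
-75 ≤ 18 + 19t ≤ -9 gives t ∈ [-4, -2], which is 3 values.

3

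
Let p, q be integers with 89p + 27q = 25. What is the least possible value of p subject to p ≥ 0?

20

gcd(89, 27) = 1  (89 = 3*27 + 8, 27 = 3*8 + 3, 8 = 2*3 + 2, 3 = 1*2 + 1, 2 = 2*1).
1 divides 25, so solutions exist.
Back-substituting, 89*(-10) + 27*(33) = 1.
Scale by 25/1 = 25: (p₀, q₀) = (-250, 825).
General solution: p = -250 + 27t, q = 825 - 89t for integer t.
p ≥ 0: smallest is -250 mod 27 = 20 (at t = 10), with q = -65.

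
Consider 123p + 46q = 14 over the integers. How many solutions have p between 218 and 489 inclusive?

6

gcd(123, 46) = 1  (123 = 2*46 + 31, 46 = 1*31 + 15, 31 = 2*15 + 1, 15 = 15*1).
Back-substituting, 123*(3) + 46*(-8) = 1.
Scale by 14: particular solution (42, -112); reduce p mod 46: (42, -112).
General solution: p = 42 + 46t, q = -112 - 123t for integer t.
218 ≤ 42 + 46t ≤ 489 gives t ∈ [4, 9], which is 6 values.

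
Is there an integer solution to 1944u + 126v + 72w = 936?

gcd(1944, 126) = 18.
gcd(18, 72) = 18.
18 divides 936, so integer solutions exist.

yes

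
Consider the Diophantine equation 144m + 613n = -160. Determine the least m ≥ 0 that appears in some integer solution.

67

gcd(613, 144):
  613 = 4×144 + 37
  144 = 3×37 + 33
  37 = 1×33 + 4
  33 = 8×4 + 1
  4 = 4×1
so gcd(613, 144) = 1.
1 divides -160, so solutions exist.
Back-substitute for Bézout coefficients:
  1 = 33 - 8×4
  ... = 144×(149) + 613×(-35)
Scale by -160/1 = -160: (m₀, n₀) = (-23840, 5600).
General solution: m = -23840 + 613t, n = 5600 - 144t for integer t.
m ≥ 0: smallest is -23840 mod 613 = 67 (at t = 39), with n = -16.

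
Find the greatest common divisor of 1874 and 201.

1

gcd(1874, 201) = 1  (1874 = 9×201 + 65, 201 = 3×65 + 6, 65 = 10×6 + 5, 6 = 1×5 + 1, 5 = 5×1).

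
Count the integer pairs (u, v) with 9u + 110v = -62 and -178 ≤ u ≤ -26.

2

gcd(110, 9) = 1  (110 = 12·9 + 2, 9 = 4·2 + 1, 2 = 2·1).
Back-substituting, 9·(49) + 110·(-4) = 1.
Scale by -62: particular solution (-3038, 248); reduce u mod 110: (42, -4).
General solution: u = 42 + 110t, v = -4 - 9t for integer t.
-178 ≤ 42 + 110t ≤ -26 gives t ∈ [-2, -1], which is 2 values.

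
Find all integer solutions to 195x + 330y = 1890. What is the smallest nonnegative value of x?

8

gcd(330, 195) = 15  (330 = 1×195 + 135, 195 = 1×135 + 60, 135 = 2×60 + 15, 60 = 4×15).
15 divides 1890, so solutions exist.
Back-substituting, 195×(-5) + 330×(3) = 15.
Scale by 1890/15 = 126: (x₀, y₀) = (-630, 378).
General solution: x = -630 + 22t, y = 378 - 13t for integer t.
x ≥ 0: smallest is -630 mod 22 = 8 (at t = 29), with y = 1.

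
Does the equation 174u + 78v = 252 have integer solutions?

gcd(174, 78) = 6  (174 = 2*78 + 18, 78 = 4*18 + 6, 18 = 3*6).
6 divides 252, so integer solutions exist.

yes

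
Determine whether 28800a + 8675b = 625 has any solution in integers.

gcd(28800, 8675) = 25  (28800 = 3×8675 + 2775, 8675 = 3×2775 + 350, 2775 = 7×350 + 325, 350 = 1×325 + 25, 325 = 13×25).
25 divides 625, so integer solutions exist.

yes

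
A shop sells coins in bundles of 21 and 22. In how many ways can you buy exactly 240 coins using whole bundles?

1

Need nonnegative integers with 21j + 22k = 240.
gcd(21, 22) = 1, and 21·(-1) + 22·(1) = 1.
So (j₀, k₀) = (-240, 240); general j = -240 + 22t, k = 240 - 21t.
j ≥ 0 ⇒ t ≥ 11; k ≥ 0 ⇒ t ≤ 11. That's 1 value of t.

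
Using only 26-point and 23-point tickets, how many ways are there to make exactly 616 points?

Need nonnegative integers with 26j + 23k = 616.
gcd(26, 23) = 1, and 26·(8) + 23·(-9) = 1.
So (j₀, k₀) = (4928, -5544); general j = 4928 + 23t, k = -5544 - 26t.
j ≥ 0 ⇒ t ≥ -214; k ≥ 0 ⇒ t ≤ -214. That's 1 value of t.

1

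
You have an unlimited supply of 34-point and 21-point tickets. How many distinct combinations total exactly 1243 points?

Need nonnegative integers with 34j + 21k = 1243.
gcd(34, 21) = 1, and 34·(-8) + 21·(13) = 1.
So (j₀, k₀) = (-9944, 16159); general j = -9944 + 21t, k = 16159 - 34t.
j ≥ 0 ⇒ t ≥ 474; k ≥ 0 ⇒ t ≤ 475. That's 2 values of t.

2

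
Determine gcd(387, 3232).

1

gcd(3232, 387) = 1  (3232 = 8*387 + 136, 387 = 2*136 + 115, 136 = 1*115 + 21, 115 = 5*21 + 10, 21 = 2*10 + 1, 10 = 10*1).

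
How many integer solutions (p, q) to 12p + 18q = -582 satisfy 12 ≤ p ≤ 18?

2

gcd(18, 12):
  18 = 1·12 + 6
  12 = 2·6
so gcd(18, 12) = 6.
Back-substitute for Bézout coefficients:
  6 = 18 - 1·12
  ... = 12·(-1) + 18·(1)
Scale by -97: particular solution (97, -97); reduce p mod 3: (1, -33).
General solution: p = 1 + 3t, q = -33 - 2t for integer t.
12 ≤ 1 + 3t ≤ 18 gives t ∈ [4, 5], which is 2 values.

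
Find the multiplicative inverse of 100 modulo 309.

gcd(309, 100):
  309 = 3·100 + 9
  100 = 11·9 + 1
  9 = 9·1
so gcd(309, 100) = 1.
Back-substitute for Bézout coefficients:
  1 = 100 - 11·9
  ... = 100·(34) + 309·(-11)
So 100·34 ≡ 1 (mod 309), and 34 mod 309 = 34.

34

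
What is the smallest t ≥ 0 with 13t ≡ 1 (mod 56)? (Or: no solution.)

gcd(56, 13):
  56 = 4×13 + 4
  13 = 3×4 + 1
  4 = 4×1
so gcd(56, 13) = 1.
1 divides 1, so solutions exist.
Back-substitute for Bézout coefficients:
  1 = 13 - 3×4
  ... = 13×(13) + 56×(-3)
So 13×(13) ≡ 1 (mod 56); multiply by 1: t ≡ 13 (mod 56).
Smallest nonnegative: t = 13 mod 56 = 13.

13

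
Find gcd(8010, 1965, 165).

15

gcd(8010, 1965) = 15.
gcd(15, 165) = 15.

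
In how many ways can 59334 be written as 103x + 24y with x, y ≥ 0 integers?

24

gcd(103, 24) = 1.
By Bézout, 103·(7) + 24·(-30) = 1.
One solution: (18, 2395).
General: x = 18 + 24t, y = 2395 - 103t.
x ≥ 0 ⇒ t ≥ 0; y ≥ 0 ⇒ t ≤ 23. So t ∈ [0, 23]: 24 solutions.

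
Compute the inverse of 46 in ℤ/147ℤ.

gcd(147, 46):
  147 = 3·46 + 9
  46 = 5·9 + 1
  9 = 9·1
so gcd(147, 46) = 1.
Back-substitute for Bézout coefficients:
  1 = 46 - 5·9
  ... = 46·(16) + 147·(-5)
So 46·16 ≡ 1 (mod 147), and 16 mod 147 = 16.

16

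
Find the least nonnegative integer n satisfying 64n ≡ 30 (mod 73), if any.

gcd(73, 64) = 1.
1 divides 30, so solutions exist.
By Bézout, 64·(8) + 73·(-7) = 1.
So 64·(8) ≡ 1 (mod 73); multiply by 30: n ≡ 240 (mod 73).
Smallest nonnegative: n = 240 mod 73 = 21.

21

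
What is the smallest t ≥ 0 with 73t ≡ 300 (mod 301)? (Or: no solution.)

268

gcd(301, 73):
  301 = 4×73 + 9
  73 = 8×9 + 1
  9 = 9×1
so gcd(301, 73) = 1.
1 divides 300, so solutions exist.
Back-substitute for Bézout coefficients:
  1 = 73 - 8×9
  ... = 73×(33) + 301×(-8)
So 73×(33) ≡ 1 (mod 301); multiply by 300: t ≡ 9900 (mod 301).
Smallest nonnegative: t = 9900 mod 301 = 268.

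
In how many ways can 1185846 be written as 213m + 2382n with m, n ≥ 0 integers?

7

gcd(2382, 213):
  2382 = 11×213 + 39
  213 = 5×39 + 18
  39 = 2×18 + 3
  18 = 6×3
so gcd(2382, 213) = 3.
Back-substitute for Bézout coefficients:
  3 = 39 - 2×18
  ... = 213×(-123) + 2382×(11)
Scale by 395282: one solution is (-48619686, 4348102). Reduce m mod 794: (110, 488).
General: m = 110 + 794t, n = 488 - 71t.
m ≥ 0 ⇒ t ≥ 0; n ≥ 0 ⇒ t ≤ 6. So t ∈ [0, 6]: 7 solutions.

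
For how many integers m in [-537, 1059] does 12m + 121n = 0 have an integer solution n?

13

gcd(121, 12):
  121 = 10·12 + 1
  12 = 12·1
so gcd(121, 12) = 1.
Back-substitute for Bézout coefficients:
  1 = 121 - 10·12
  ... = 12·(-10) + 121·(1)
Scale by 0: particular solution (0, 0); reduce m mod 121: (0, 0).
General solution: m = 0 + 121t, n = 0 - 12t for integer t.
-537 ≤ 0 + 121t ≤ 1059 gives t ∈ [-4, 8], which is 13 values.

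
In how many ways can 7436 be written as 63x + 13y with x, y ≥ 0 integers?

10

gcd(63, 13) = 1  (63 = 4×13 + 11, 13 = 1×11 + 2, 11 = 5×2 + 1, 2 = 2×1).
Back-substituting, 63×(6) + 13×(-29) = 1.
Scale by 7436: one solution is (44616, -215644). Reduce x mod 13: (0, 572).
General: x = 0 + 13t, y = 572 - 63t.
x ≥ 0 ⇒ t ≥ 0; y ≥ 0 ⇒ t ≤ 9. So t ∈ [0, 9]: 10 solutions.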